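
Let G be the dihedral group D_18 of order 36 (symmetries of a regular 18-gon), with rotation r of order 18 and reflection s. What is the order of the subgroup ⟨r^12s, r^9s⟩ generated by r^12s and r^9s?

|⟨r^12s⟩| = 2 and |⟨r^9s⟩| = 2, so |H| is a multiple of lcm(2, 2) = 2 and divides |G| = 36.
Closing under the operation: H = {e, r^3, r^6, r^9, r^12, r^15, s, r^3s, r^6s, r^9s, r^12s, r^15s}, so |H| = 12.

12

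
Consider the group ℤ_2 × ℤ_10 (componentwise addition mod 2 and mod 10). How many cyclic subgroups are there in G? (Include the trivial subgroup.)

8

Each element a generates a cyclic subgroup ⟨a⟩; distinct elements may generate the same one (a cyclic group of order d has φ(d) generators).
Cyclic subgroups by order — order 1: 1; order 2: 3; order 5: 1; order 10: 3.
Total: 8.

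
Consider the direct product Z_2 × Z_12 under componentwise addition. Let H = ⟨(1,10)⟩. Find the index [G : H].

4

|⟨(1,10)⟩| = 6 and |G| = 24.
By Lagrange, [G : H] = |G|/|H| = 24/6 = 4.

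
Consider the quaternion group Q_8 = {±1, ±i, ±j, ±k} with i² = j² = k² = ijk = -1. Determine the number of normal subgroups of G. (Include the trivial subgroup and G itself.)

6

G has 6 subgroups. Checking conjugation-invariance by order — order 1: 1/1 normal; order 2: 1/1 normal; order 4: 3/3 normal; order 8: 1/1 normal.
Total normal subgroups: 6.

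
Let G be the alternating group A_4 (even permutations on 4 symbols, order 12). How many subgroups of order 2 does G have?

|G| = 12 and 2 | 12, so subgroups of order 2 are possible by Lagrange.
The subgroups of order 2 are: {e, (1 2)(3 4)}; {e, (1 3)(2 4)}; {e, (1 4)(2 3)}.
So G has 3 subgroups of order 2.

3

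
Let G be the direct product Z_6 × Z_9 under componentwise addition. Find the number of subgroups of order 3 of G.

4

|G| = 54 and 3 | 54, so subgroups of order 3 are possible by Lagrange.
The subgroups of order 3 are: {(0,0), (0,3), (0,6)}; {(0,0), (2,0), (4,0)}; {(0,0), (2,3), (4,6)}; {(0,0), (2,6), (4,3)}.
So G has 4 subgroups of order 3.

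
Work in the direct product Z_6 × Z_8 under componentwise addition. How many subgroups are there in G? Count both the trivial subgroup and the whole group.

|G| = 48, so by Lagrange every subgroup order divides 48. Divisors: 1, 2, 3, 4, 6, 8, 12, 16, 24, 48.
Subgroups by order — order 1: 1; order 2: 3; order 3: 1; order 4: 3; order 6: 3; order 8: 3; order 12: 3; order 16: 1; order 24: 3; order 48: 1.
Total: 1 + 3 + 1 + 3 + 3 + 3 + 3 + 1 + 3 + 1 = 22.

22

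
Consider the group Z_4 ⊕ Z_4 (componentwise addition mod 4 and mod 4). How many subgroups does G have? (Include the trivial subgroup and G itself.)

15

|G| = 16, so by Lagrange every subgroup order divides 16. Divisors: 1, 2, 4, 8, 16.
Subgroups by order — order 1: 1; order 2: 3; order 4: 7; order 8: 3; order 16: 1.
Total: 1 + 3 + 7 + 3 + 1 = 15.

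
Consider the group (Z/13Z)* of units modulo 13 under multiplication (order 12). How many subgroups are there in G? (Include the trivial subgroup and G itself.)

|G| = 12, so by Lagrange every subgroup order divides 12. Divisors: 1, 2, 3, 4, 6, 12.
Subgroups by order — order 1: 1; order 2: 1; order 3: 1; order 4: 1; order 6: 1; order 12: 1.
Total: 1 + 1 + 1 + 1 + 1 + 1 = 6.

6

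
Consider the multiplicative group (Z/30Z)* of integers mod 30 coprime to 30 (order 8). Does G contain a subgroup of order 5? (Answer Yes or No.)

5 does not divide |G| = 8, so by Lagrange no subgroup of order 5 exists.

No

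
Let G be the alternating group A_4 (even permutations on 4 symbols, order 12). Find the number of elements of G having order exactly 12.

No element of G has order 12 (even though 12 | 12).

0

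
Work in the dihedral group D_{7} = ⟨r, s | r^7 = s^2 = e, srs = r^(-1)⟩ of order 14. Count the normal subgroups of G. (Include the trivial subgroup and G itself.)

3

G has 10 subgroups. Checking conjugation-invariance by order — order 1: 1/1 normal; order 2: 0/7 normal; order 7: 1/1 normal; order 14: 1/1 normal.
Total normal subgroups: 3.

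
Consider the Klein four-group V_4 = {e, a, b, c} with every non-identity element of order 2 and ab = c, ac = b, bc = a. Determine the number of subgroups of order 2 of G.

3

|G| = 4 and 2 | 4, so subgroups of order 2 are possible by Lagrange.
The subgroups of order 2 are: {e, a}; {e, b}; {e, c}.
So G has 3 subgroups of order 2.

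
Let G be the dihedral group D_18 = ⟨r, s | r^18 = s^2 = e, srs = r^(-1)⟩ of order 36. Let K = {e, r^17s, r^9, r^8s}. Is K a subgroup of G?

|K| = 4 divides |G| = 36, consistent with Lagrange.
K contains the identity, every element's inverse is in K, and K is closed under ·: it is a subgroup.

Yes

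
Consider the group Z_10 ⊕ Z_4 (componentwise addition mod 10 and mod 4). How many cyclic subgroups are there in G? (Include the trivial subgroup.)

12

Each element a generates a cyclic subgroup ⟨a⟩; distinct elements may generate the same one (a cyclic group of order d has φ(d) generators).
Cyclic subgroups by order — order 1: 1; order 2: 3; order 4: 2; order 5: 1; order 10: 3; order 20: 2.
Total: 12.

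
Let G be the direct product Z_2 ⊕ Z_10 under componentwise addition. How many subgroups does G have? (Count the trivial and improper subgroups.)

10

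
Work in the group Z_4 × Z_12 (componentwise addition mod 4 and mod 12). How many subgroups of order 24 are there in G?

3

|G| = 48 and 24 | 48, so subgroups of order 24 are possible by Lagrange.
The subgroups of order 24 are: {(0,0), (0,1), (0,2), (0,3), (0,4), (0,5), (0,6), (0,7), (0,8), (0,9), (0,10), (0,11), (2,0), (2,1), (2,2), (2,3), (2,4), (2,5), (2,6), (2,7), (2,8), (2,9), (2,10), (2,11)}; {(0,0), (0,2), (0,4), (0,6), (0,8), (0,10), (1,0), (1,2), (1,4), (1,6), (1,8), (1,10), (2,0), (2,2), (2,4), (2,6), (2,8), (2,10), (3,0), (3,2), (3,4), (3,6), (3,8), (3,10)}; {(0,0), (0,2), (0,4), (0,6), (0,8), (0,10), (1,1), (1,3), (1,5), (1,7), (1,9), (1,11), (2,0), (2,2), (2,4), (2,6), (2,8), (2,10), (3,1), (3,3), (3,5), (3,7), (3,9), (3,11)}.
So G has 3 subgroups of order 24.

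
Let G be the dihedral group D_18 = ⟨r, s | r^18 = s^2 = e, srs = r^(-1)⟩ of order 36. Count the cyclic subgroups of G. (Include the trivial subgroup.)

Each element a generates a cyclic subgroup ⟨a⟩; distinct elements may generate the same one (a cyclic group of order d has φ(d) generators).
Cyclic subgroups by order — order 1: 1; order 2: 19; order 3: 1; order 6: 1; order 9: 1; order 18: 1.
Total: 24.

24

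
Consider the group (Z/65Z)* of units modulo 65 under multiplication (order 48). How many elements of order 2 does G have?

The elements of order 2 are: 14, 51, 64.
That's 3.

3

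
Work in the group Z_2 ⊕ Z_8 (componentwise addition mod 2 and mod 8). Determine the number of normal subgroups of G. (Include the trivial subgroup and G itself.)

G is abelian, so every subgroup is normal.
G has 11 subgroups in total, hence 11 normal subgroups.

11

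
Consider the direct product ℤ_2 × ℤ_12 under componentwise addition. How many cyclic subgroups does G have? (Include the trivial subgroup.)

12

A cyclic subgroup of order d is generated by each of its φ(d) elements of order d, so the cyclic subgroups of order d number (#elements of order d)/φ(d).
Cyclic subgroups by order — order 1: 1; order 2: 3; order 3: 1; order 4: 2; order 6: 3; order 12: 2.
Total: 12.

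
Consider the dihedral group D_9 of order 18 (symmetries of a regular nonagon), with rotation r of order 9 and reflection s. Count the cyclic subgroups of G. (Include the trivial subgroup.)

Each element a generates a cyclic subgroup ⟨a⟩; distinct elements may generate the same one (a cyclic group of order d has φ(d) generators).
Cyclic subgroups by order — order 1: 1; order 2: 9; order 3: 1; order 9: 1.
Total: 12.

12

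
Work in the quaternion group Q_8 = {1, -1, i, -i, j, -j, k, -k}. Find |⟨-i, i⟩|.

4

|⟨-i⟩| = 4 and |⟨i⟩| = 4, so |H| is a multiple of lcm(4, 4) = 4 and divides |G| = 8.
Closing under the operation: H = {1, -1, i, -i}, so |H| = 4.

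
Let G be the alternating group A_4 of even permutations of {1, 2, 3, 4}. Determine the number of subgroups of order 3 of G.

|G| = 12 and 3 | 12, so subgroups of order 3 are possible by Lagrange.
The subgroups of order 3 are: {e, (1 2 3), (1 3 2)}; {e, (1 2 4), (1 4 2)}; {e, (1 3 4), (1 4 3)}; {e, (2 3 4), (2 4 3)}.
So G has 4 subgroups of order 3.

4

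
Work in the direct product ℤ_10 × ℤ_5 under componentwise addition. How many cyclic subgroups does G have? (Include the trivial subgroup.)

14

Each element a generates a cyclic subgroup ⟨a⟩; distinct elements may generate the same one (a cyclic group of order d has φ(d) generators).
Cyclic subgroups by order — order 1: 1; order 2: 1; order 5: 6; order 10: 6.
Total: 14.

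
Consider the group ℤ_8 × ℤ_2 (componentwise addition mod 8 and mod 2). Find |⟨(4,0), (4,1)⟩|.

|⟨(4,0)⟩| = 2 and |⟨(4,1)⟩| = 2, so |H| is a multiple of lcm(2, 2) = 2 and divides |G| = 16.
Closing under the operation: H = {(0,0), (0,1), (4,0), (4,1)}, so |H| = 4.

4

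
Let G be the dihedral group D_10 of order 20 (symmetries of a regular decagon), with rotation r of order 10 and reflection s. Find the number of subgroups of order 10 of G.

3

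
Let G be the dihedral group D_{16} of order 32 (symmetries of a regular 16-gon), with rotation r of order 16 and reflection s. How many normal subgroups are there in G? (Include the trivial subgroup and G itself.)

G has 36 subgroups. Checking conjugation-invariance by order — order 1: 1/1 normal; order 2: 1/17 normal; order 4: 1/9 normal; order 8: 1/5 normal; order 16: 3/3 normal; order 32: 1/1 normal.
Total normal subgroups: 8.

8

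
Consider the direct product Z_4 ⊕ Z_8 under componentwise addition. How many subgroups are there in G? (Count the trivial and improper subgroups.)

|G| = 32, so by Lagrange every subgroup order divides 32. Divisors: 1, 2, 4, 8, 16, 32.
Subgroups by order — order 1: 1; order 2: 3; order 4: 7; order 8: 7; order 16: 3; order 32: 1.
Total: 1 + 3 + 7 + 7 + 3 + 1 = 22.

22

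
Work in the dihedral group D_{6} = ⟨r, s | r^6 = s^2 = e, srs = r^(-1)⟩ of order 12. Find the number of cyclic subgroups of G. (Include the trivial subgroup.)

Group the elements of G by the cyclic subgroup they generate; each cyclic subgroup of order d accounts for φ(d) elements.
Cyclic subgroups by order — order 1: 1; order 2: 7; order 3: 1; order 6: 1.
Total: 10.

10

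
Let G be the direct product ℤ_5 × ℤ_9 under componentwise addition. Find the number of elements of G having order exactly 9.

6

An element (a,b) has order lcm(ord(a), ord(b)); count pairs with lcm equal to 9.
Enumerating gives 6 such elements.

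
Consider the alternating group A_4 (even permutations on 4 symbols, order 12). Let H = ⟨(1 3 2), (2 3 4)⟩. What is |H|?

|⟨(1 3 2)⟩| = 3 and |⟨(2 3 4)⟩| = 3, so |H| is a multiple of lcm(3, 3) = 3 and divides |G| = 12.
Closing {(1 3 2), (2 3 4)} under the group operation gives all of G, so |H| = 12.

12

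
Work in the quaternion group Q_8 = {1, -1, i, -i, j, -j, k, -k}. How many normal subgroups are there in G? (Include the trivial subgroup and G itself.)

6

G has 6 subgroups. Checking conjugation-invariance by order — order 1: 1/1 normal; order 2: 1/1 normal; order 4: 3/3 normal; order 8: 1/1 normal.
Total normal subgroups: 6.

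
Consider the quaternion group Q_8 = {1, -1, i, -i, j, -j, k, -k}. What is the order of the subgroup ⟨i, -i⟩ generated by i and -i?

|⟨i⟩| = 4 and |⟨-i⟩| = 4, so |H| is a multiple of lcm(4, 4) = 4 and divides |G| = 8.
Closing under the operation: H = {1, -1, i, -i}, so |H| = 4.

4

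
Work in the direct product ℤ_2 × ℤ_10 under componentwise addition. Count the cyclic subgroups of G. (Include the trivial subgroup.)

8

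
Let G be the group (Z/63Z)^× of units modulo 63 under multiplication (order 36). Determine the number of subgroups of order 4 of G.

|G| = 36 and 4 | 36, so subgroups of order 4 are possible by Lagrange.
The subgroups of order 4 are: {1, 8, 55, 62}.
So G has 1 subgroup of order 4.

1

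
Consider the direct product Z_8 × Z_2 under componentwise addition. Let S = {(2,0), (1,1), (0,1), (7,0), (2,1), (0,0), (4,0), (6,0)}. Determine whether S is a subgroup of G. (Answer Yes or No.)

(2,1) ∈ S but its inverse (6,1) ∉ S, so S is not a subgroup.

No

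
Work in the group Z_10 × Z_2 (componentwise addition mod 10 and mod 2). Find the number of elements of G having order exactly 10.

An element (a,b) has order lcm(ord(a), ord(b)); count pairs with lcm equal to 10.
Enumerating gives 12 such elements.

12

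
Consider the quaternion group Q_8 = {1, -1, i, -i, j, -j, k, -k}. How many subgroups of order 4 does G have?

3

|G| = 8 and 4 | 8, so subgroups of order 4 are possible by Lagrange.
The subgroups of order 4 are: {1, -1, i, -i}; {1, -1, j, -j}; {1, -1, k, -k}.
So G has 3 subgroups of order 4.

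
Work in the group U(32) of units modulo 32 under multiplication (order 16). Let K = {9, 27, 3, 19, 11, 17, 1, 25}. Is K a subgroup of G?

Yes

|K| = 8 divides |G| = 16, consistent with Lagrange.
K contains the identity, every element's inverse is in K, and K is closed under ·: it is a subgroup.
In fact K = ⟨3⟩.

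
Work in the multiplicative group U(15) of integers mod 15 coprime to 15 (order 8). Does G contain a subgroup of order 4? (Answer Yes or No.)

Yes

4 | 8. A subgroup of order 4 is {1, 4, 11, 14}.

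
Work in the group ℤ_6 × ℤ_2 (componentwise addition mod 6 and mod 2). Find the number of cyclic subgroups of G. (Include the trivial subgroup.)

8

A cyclic subgroup of order d is generated by each of its φ(d) elements of order d, so the cyclic subgroups of order d number (#elements of order d)/φ(d).
Cyclic subgroups by order — order 1: 1; order 2: 3; order 3: 1; order 6: 3.
Total: 8.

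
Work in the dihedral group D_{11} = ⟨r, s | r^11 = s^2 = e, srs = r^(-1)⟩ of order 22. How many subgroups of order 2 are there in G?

|G| = 22 and 2 | 22, so subgroups of order 2 are possible by Lagrange.
The subgroups of order 2 are: {e, r^10s}; {e, r^2s}; {e, r^3s}; {e, r^4s}; … (11 in all).
So G has 11 subgroups of order 2.

11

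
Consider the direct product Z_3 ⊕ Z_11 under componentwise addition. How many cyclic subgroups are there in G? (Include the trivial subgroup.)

4

Group the elements of G by the cyclic subgroup they generate; each cyclic subgroup of order d accounts for φ(d) elements.
Cyclic subgroups by order — order 1: 1; order 3: 1; order 11: 1; order 33: 1.
Total: 4.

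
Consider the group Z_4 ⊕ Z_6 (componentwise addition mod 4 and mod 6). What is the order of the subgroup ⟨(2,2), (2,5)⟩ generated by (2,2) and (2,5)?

12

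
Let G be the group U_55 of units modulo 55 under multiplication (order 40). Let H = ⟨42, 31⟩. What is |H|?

20

|⟨42⟩| = 20 and |⟨31⟩| = 5, so |H| is a multiple of lcm(20, 5) = 20 and divides |G| = 40.
Closing under the operation: H = {1, 3, 4, 9, 12, 14, 16, 23, 26, 27, 31, 34, 36, 37, 38, 42, 47, 48, 49, 53}, so |H| = 20.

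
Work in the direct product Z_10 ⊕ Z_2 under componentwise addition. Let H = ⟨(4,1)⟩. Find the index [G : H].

2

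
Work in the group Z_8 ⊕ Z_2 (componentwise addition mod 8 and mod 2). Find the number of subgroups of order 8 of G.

|G| = 16 and 8 | 16, so subgroups of order 8 are possible by Lagrange.
The subgroups of order 8 are: {(0,0), (0,1), (2,0), (2,1), (4,0), (4,1), (6,0), (6,1)}; {(0,0), (1,0), (2,0), (3,0), (4,0), (5,0), (6,0), (7,0)}; {(0,0), (1,1), (2,0), (3,1), (4,0), (5,1), (6,0), (7,1)}.
So G has 3 subgroups of order 8.

3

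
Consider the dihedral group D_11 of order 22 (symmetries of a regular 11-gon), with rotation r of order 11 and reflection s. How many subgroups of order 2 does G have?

|G| = 22 and 2 | 22, so subgroups of order 2 are possible by Lagrange.
The subgroups of order 2 are: {e, r^10s}; {e, r^2s}; {e, r^3s}; {e, r^4s}; … (11 in all).
So G has 11 subgroups of order 2.

11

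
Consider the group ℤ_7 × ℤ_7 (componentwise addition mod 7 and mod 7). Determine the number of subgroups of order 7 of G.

|G| = 49 and 7 | 49, so subgroups of order 7 are possible by Lagrange.
The subgroups of order 7 are: {(0,0), (0,1), (0,2), (0,3), (0,4), (0,5), (0,6)}; {(0,0), (1,0), (2,0), (3,0), (4,0), (5,0), (6,0)}; {(0,0), (1,1), (2,2), (3,3), (4,4), (5,5), (6,6)}; {(0,0), (1,2), (2,4), (3,6), (4,1), (5,3), (6,5)}; … (8 in all).
So G has 8 subgroups of order 7.

8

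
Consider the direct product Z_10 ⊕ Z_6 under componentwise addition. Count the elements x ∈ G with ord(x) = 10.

An element (a,b) has order lcm(ord(a), ord(b)); count pairs with lcm equal to 10.
Enumerating gives 12 such elements.

12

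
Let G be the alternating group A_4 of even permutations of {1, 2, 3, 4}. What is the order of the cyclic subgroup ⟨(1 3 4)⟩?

3

Computing powers of (1 3 4): the smallest k with ((1 3 4))^k = e is k = 3.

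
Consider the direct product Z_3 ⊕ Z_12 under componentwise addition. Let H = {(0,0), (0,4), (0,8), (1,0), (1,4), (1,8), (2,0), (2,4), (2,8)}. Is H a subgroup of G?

Yes

|H| = 9 divides |G| = 36, consistent with Lagrange.
H contains the identity, every element's inverse is in H, and H is closed under +: it is a subgroup.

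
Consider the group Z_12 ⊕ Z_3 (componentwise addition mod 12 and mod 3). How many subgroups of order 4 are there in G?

1

|G| = 36 and 4 | 36, so subgroups of order 4 are possible by Lagrange.
The subgroups of order 4 are: {(0,0), (3,0), (6,0), (9,0)}.
So G has 1 subgroup of order 4.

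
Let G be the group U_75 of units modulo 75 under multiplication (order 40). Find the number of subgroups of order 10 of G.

3

|G| = 40 and 10 | 40, so subgroups of order 10 are possible by Lagrange.
The subgroups of order 10 are: {1, 11, 16, 26, 31, 41, 46, 56, 61, 71}; {1, 14, 16, 29, 31, 44, 46, 59, 61, 74}; {1, 4, 16, 19, 31, 34, 46, 49, 61, 64}.
So G has 3 subgroups of order 10.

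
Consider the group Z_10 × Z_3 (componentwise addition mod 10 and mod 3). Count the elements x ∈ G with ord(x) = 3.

2

An element (a,b) has order lcm(ord(a), ord(b)); count pairs with lcm equal to 3.
Enumerating gives 2 such elements.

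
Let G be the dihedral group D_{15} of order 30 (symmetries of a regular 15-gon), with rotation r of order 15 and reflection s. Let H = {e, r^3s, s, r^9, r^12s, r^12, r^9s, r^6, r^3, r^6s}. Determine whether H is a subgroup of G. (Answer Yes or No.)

|H| = 10 divides |G| = 30, consistent with Lagrange.
H contains the identity, every element's inverse is in H, and H is closed under ·: it is a subgroup.

Yes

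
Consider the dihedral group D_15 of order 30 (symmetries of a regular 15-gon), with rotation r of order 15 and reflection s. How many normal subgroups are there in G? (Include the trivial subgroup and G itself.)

5

G has 28 subgroups. Checking conjugation-invariance by order — order 1: 1/1 normal; order 2: 0/15 normal; order 3: 1/1 normal; order 5: 1/1 normal; order 6: 0/5 normal; order 10: 0/3 normal; order 15: 1/1 normal; order 30: 1/1 normal.
Total normal subgroups: 5.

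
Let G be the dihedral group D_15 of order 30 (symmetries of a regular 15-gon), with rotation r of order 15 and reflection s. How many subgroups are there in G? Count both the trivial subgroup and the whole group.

28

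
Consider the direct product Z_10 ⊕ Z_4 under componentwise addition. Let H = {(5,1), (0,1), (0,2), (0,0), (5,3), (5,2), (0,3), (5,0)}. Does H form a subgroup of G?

Yes

|H| = 8 divides |G| = 40, consistent with Lagrange.
H contains the identity, every element's inverse is in H, and H is closed under +: it is a subgroup.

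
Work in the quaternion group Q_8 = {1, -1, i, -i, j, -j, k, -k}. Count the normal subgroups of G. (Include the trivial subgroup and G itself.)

G has 6 subgroups. Checking conjugation-invariance by order — order 1: 1/1 normal; order 2: 1/1 normal; order 4: 3/3 normal; order 8: 1/1 normal.
Total normal subgroups: 6.

6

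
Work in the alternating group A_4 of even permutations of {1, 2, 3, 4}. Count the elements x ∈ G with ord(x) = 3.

The elements of order 3 are: (2 3 4), (2 4 3), (1 2 3), (1 2 4), (1 3 2), (1 3 4), (1 4 2), (1 4 3).
That's 8.

8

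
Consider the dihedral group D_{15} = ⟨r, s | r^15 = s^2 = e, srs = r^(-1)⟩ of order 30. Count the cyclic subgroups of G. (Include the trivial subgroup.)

Each element a generates a cyclic subgroup ⟨a⟩; distinct elements may generate the same one (a cyclic group of order d has φ(d) generators).
Cyclic subgroups by order — order 1: 1; order 2: 15; order 3: 1; order 5: 1; order 15: 1.
Total: 19.

19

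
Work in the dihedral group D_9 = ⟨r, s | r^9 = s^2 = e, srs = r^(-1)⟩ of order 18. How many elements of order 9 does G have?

The elements of order 9 are: r, r^2, r^4, r^5, r^7, r^8.
That's 6.

6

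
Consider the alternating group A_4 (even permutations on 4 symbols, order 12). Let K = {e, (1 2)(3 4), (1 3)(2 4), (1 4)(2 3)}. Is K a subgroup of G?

Yes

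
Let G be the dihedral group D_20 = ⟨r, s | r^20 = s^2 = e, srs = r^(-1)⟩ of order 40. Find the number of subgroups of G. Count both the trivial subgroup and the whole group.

48

|G| = 40, so by Lagrange every subgroup order divides 40. Divisors: 1, 2, 4, 5, 8, 10, 20, 40.
Subgroups by order — order 1: 1; order 2: 21; order 4: 11; order 5: 1; order 8: 5; order 10: 5; order 20: 3; order 40: 1.
Total: 1 + 21 + 11 + 1 + 5 + 5 + 3 + 1 = 48.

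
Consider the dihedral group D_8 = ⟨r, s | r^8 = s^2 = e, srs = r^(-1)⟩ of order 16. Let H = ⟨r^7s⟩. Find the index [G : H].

8

|⟨r^7s⟩| = 2 and |G| = 16.
By Lagrange, [G : H] = |G|/|H| = 16/2 = 8.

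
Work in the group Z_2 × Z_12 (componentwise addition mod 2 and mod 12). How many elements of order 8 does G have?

An element (a,b) has order lcm(ord(a), ord(b)); count pairs with lcm equal to 8.
Enumerating gives 0 such elements.

0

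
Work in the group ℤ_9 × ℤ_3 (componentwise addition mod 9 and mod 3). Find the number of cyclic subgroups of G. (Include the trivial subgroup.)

8

Group the elements of G by the cyclic subgroup they generate; each cyclic subgroup of order d accounts for φ(d) elements.
Cyclic subgroups by order — order 1: 1; order 3: 4; order 9: 3.
Total: 8.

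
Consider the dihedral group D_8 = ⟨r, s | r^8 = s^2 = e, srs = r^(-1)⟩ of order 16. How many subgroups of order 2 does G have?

|G| = 16 and 2 | 16, so subgroups of order 2 are possible by Lagrange.
The subgroups of order 2 are: {e, r^2s}; {e, r^3s}; {e, r^4}; {e, r^4s}; … (9 in all).
So G has 9 subgroups of order 2.

9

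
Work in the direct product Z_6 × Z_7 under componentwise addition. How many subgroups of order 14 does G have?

1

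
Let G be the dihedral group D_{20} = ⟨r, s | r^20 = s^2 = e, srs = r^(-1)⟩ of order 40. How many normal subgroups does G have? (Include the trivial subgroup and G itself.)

9

G has 48 subgroups. Checking conjugation-invariance by order — order 1: 1/1 normal; order 2: 1/21 normal; order 4: 1/11 normal; order 5: 1/1 normal; order 8: 0/5 normal; order 10: 1/5 normal; order 20: 3/3 normal; order 40: 1/1 normal.
Total normal subgroups: 9.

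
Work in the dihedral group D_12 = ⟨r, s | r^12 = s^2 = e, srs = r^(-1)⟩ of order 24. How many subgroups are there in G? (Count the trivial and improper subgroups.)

|G| = 24, so by Lagrange every subgroup order divides 24. Divisors: 1, 2, 3, 4, 6, 8, 12, 24.
Subgroups by order — order 1: 1; order 2: 13; order 3: 1; order 4: 7; order 6: 5; order 8: 3; order 12: 3; order 24: 1.
Total: 1 + 13 + 1 + 7 + 5 + 3 + 3 + 1 = 34.

34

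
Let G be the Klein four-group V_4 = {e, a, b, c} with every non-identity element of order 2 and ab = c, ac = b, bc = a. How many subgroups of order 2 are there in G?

|G| = 4 and 2 | 4, so subgroups of order 2 are possible by Lagrange.
The subgroups of order 2 are: {e, a}; {e, b}; {e, c}.
So G has 3 subgroups of order 2.

3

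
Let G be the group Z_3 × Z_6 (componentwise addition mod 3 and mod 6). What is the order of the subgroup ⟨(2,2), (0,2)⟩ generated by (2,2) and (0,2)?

|⟨(2,2)⟩| = 3 and |⟨(0,2)⟩| = 3, so |H| is a multiple of lcm(3, 3) = 3 and divides |G| = 18.
Closing under the operation: H = {(0,0), (0,2), (0,4), (1,0), (1,2), (1,4), (2,0), (2,2), (2,4)}, so |H| = 9.

9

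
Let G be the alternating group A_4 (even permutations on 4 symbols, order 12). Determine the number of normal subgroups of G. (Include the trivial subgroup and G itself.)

3

G has 10 subgroups. Checking conjugation-invariance by order — order 1: 1/1 normal; order 2: 0/3 normal; order 3: 0/4 normal; order 4: 1/1 normal; order 12: 1/1 normal.
Total normal subgroups: 3.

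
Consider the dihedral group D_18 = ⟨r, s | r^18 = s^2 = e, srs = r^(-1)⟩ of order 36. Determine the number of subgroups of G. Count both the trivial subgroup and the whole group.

45

|G| = 36, so by Lagrange every subgroup order divides 36. Divisors: 1, 2, 3, 4, 6, 9, 12, 18, 36.
Subgroups by order — order 1: 1; order 2: 19; order 3: 1; order 4: 9; order 6: 7; order 9: 1; order 12: 3; order 18: 3; order 36: 1.
Total: 1 + 19 + 1 + 9 + 7 + 1 + 3 + 3 + 1 = 45.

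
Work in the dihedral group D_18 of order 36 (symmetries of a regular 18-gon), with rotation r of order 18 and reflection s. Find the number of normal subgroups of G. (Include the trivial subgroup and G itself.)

9

G has 45 subgroups. Checking conjugation-invariance by order — order 1: 1/1 normal; order 2: 1/19 normal; order 3: 1/1 normal; order 4: 0/9 normal; order 6: 1/7 normal; order 9: 1/1 normal; order 12: 0/3 normal; order 18: 3/3 normal; order 36: 1/1 normal.
Total normal subgroups: 9.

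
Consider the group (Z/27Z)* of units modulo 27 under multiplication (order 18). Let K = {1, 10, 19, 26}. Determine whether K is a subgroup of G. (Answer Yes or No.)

|K| = 4 does not divide |G| = 18, so by Lagrange K is not a subgroup.

No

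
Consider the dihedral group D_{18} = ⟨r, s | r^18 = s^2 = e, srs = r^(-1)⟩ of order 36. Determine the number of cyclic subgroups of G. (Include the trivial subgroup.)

24

Each element a generates a cyclic subgroup ⟨a⟩; distinct elements may generate the same one (a cyclic group of order d has φ(d) generators).
Cyclic subgroups by order — order 1: 1; order 2: 19; order 3: 1; order 6: 1; order 9: 1; order 18: 1.
Total: 24.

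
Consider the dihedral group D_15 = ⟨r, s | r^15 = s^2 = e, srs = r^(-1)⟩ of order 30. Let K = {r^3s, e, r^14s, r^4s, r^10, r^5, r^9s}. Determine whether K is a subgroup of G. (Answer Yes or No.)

No

|K| = 7 does not divide |G| = 30, so by Lagrange K is not a subgroup.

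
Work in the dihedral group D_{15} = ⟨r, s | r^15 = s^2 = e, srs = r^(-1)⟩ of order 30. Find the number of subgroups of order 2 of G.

|G| = 30 and 2 | 30, so subgroups of order 2 are possible by Lagrange.
The subgroups of order 2 are: {e, r^10s}; {e, r^11s}; {e, r^12s}; {e, r^13s}; … (15 in all).
So G has 15 subgroups of order 2.

15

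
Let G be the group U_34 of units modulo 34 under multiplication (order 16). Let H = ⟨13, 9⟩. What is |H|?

8

|⟨13⟩| = 4 and |⟨9⟩| = 8, so |H| is a multiple of lcm(4, 8) = 8 and divides |G| = 16.
Closing under the operation: H = {1, 9, 13, 15, 19, 21, 25, 33}, so |H| = 8.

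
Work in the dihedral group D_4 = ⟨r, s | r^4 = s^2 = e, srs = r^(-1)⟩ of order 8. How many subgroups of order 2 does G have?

|G| = 8 and 2 | 8, so subgroups of order 2 are possible by Lagrange.
The subgroups of order 2 are: {e, r^2}; {e, r^2s}; {e, r^3s}; {e, rs}; … (5 in all).
So G has 5 subgroups of order 2.

5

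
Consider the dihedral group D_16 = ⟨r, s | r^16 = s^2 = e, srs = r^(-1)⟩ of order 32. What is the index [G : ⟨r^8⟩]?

|⟨r^8⟩| = 2 and |G| = 32.
By Lagrange, [G : H] = |G|/|H| = 32/2 = 16.

16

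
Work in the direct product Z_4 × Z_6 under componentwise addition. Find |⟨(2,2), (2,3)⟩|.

|⟨(2,2)⟩| = 6 and |⟨(2,3)⟩| = 2, so |H| is a multiple of lcm(6, 2) = 6 and divides |G| = 24.
Closing under the operation: H = {(0,0), (0,1), (0,2), (0,3), (0,4), (0,5), (2,0), (2,1), (2,2), (2,3), (2,4), (2,5)}, so |H| = 12.

12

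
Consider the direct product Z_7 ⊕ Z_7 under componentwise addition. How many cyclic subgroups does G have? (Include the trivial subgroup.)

9

A cyclic subgroup of order d is generated by each of its φ(d) elements of order d, so the cyclic subgroups of order d number (#elements of order d)/φ(d).
Cyclic subgroups by order — order 1: 1; order 7: 8.
Total: 9.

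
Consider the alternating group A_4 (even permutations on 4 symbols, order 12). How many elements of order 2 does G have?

3

The elements of order 2 are: (1 2)(3 4), (1 3)(2 4), (1 4)(2 3).
That's 3.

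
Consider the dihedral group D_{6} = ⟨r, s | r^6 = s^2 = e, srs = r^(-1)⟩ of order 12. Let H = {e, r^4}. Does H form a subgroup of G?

No

r^4 ∈ H but its inverse r^2 ∉ H, so H is not a subgroup.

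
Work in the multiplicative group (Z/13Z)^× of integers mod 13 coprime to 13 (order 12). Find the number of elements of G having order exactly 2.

1

The elements of order 2 are: 12.
That's 1.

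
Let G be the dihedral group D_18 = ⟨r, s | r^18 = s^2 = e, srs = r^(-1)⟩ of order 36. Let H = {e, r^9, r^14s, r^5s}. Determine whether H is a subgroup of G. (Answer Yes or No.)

Yes

|H| = 4 divides |G| = 36, consistent with Lagrange.
H contains the identity, every element's inverse is in H, and H is closed under ·: it is a subgroup.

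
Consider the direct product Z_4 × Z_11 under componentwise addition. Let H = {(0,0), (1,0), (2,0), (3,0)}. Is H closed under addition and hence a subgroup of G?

|H| = 4 divides |G| = 44, consistent with Lagrange.
H contains the identity, every element's inverse is in H, and H is closed under +: it is a subgroup.
In fact H = ⟨(1,0)⟩.

Yes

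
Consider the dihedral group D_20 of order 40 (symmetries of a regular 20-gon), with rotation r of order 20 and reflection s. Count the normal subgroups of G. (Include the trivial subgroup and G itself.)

G has 48 subgroups. Checking conjugation-invariance by order — order 1: 1/1 normal; order 2: 1/21 normal; order 4: 1/11 normal; order 5: 1/1 normal; order 8: 0/5 normal; order 10: 1/5 normal; order 20: 3/3 normal; order 40: 1/1 normal.
Total normal subgroups: 9.

9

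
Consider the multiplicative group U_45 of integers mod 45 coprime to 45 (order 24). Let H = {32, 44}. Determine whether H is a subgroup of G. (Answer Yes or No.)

No

The identity 1 ∉ H, so H is not a subgroup.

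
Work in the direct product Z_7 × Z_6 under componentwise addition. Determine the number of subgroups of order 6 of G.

1

|G| = 42 and 6 | 42, so subgroups of order 6 are possible by Lagrange.
The subgroups of order 6 are: {(0,0), (0,1), (0,2), (0,3), (0,4), (0,5)}.
So G has 1 subgroup of order 6.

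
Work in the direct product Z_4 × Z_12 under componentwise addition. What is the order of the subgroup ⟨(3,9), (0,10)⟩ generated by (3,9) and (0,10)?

24

|⟨(3,9)⟩| = 4 and |⟨(0,10)⟩| = 6, so |H| is a multiple of lcm(4, 6) = 12 and divides |G| = 48.
Closing under the operation: H = {(0,0), (0,2), (0,4), (0,6), (0,8), (0,10), (1,1), (1,3), (1,5), (1,7), (1,9), (1,11), (2,0), (2,2), (2,4), (2,6), (2,8), (2,10), (3,1), (3,3), (3,5), (3,7), (3,9), (3,11)}, so |H| = 24.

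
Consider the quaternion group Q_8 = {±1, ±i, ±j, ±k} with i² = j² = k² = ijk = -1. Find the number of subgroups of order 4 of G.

3

|G| = 8 and 4 | 8, so subgroups of order 4 are possible by Lagrange.
The subgroups of order 4 are: {1, -1, i, -i}; {1, -1, j, -j}; {1, -1, k, -k}.
So G has 3 subgroups of order 4.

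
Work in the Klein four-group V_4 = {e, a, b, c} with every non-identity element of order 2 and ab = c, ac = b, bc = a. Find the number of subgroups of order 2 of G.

3

|G| = 4 and 2 | 4, so subgroups of order 2 are possible by Lagrange.
The subgroups of order 2 are: {e, a}; {e, b}; {e, c}.
So G has 3 subgroups of order 2.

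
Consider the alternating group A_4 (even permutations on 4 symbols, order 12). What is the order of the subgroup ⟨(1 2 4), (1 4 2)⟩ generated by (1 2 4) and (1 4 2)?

|⟨(1 2 4)⟩| = 3 and |⟨(1 4 2)⟩| = 3, so |H| is a multiple of lcm(3, 3) = 3 and divides |G| = 12.
Closing under the operation: H = {e, (1 2 4), (1 4 2)}, so |H| = 3.

3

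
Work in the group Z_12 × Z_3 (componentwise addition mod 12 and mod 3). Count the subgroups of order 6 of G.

4

|G| = 36 and 6 | 36, so subgroups of order 6 are possible by Lagrange.
The subgroups of order 6 are: {(0,0), (0,1), (0,2), (6,0), (6,1), (6,2)}; {(0,0), (2,0), (4,0), (6,0), (8,0), (10,0)}; {(0,0), (2,2), (4,1), (6,0), (8,2), (10,1)}; {(0,0), (2,1), (4,2), (6,0), (8,1), (10,2)}.
So G has 4 subgroups of order 6.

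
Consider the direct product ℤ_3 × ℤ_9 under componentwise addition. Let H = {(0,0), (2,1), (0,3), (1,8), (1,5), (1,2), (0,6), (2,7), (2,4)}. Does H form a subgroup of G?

Yes

|H| = 9 divides |G| = 27, consistent with Lagrange.
H contains the identity, every element's inverse is in H, and H is closed under +: it is a subgroup.
In fact H = ⟨(2,4)⟩.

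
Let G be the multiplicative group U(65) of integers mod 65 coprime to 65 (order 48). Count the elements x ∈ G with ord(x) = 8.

No element of G has order 8 (even though 8 | 48).

0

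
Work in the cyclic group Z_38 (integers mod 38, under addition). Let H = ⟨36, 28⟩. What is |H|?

|⟨36⟩| = 19 and |⟨28⟩| = 19, so |H| is a multiple of lcm(19, 19) = 19 and divides |G| = 38.
Closing under the operation: H = {0, 2, 4, 6, 8, 10, 12, 14, 16, 18, 20, 22, 24, 26, 28, 30, 32, 34, 36}, so |H| = 19.

19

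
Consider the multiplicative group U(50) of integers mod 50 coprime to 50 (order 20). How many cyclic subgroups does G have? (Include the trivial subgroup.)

A cyclic subgroup of order d is generated by each of its φ(d) elements of order d, so the cyclic subgroups of order d number (#elements of order d)/φ(d).
Cyclic subgroups by order — order 1: 1; order 2: 1; order 4: 1; order 5: 1; order 10: 1; order 20: 1.
Total: 6.

6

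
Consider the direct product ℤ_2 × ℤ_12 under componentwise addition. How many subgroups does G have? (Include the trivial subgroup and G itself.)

16

|G| = 24, so by Lagrange every subgroup order divides 24. Divisors: 1, 2, 3, 4, 6, 8, 12, 24.
Subgroups by order — order 1: 1; order 2: 3; order 3: 1; order 4: 3; order 6: 3; order 8: 1; order 12: 3; order 24: 1.
Total: 1 + 3 + 1 + 3 + 3 + 1 + 3 + 1 = 16.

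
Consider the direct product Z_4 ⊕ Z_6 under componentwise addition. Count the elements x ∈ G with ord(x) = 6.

An element (a,b) has order lcm(ord(a), ord(b)); count pairs with lcm equal to 6.
Enumerating gives 6 such elements.

6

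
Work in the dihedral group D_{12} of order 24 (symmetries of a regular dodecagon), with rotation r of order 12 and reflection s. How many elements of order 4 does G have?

2

The elements of order 4 are: r^3, r^9.
That's 2.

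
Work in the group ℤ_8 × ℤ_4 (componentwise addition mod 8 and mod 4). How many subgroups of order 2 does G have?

|G| = 32 and 2 | 32, so subgroups of order 2 are possible by Lagrange.
The subgroups of order 2 are: {(0,0), (0,2)}; {(0,0), (4,0)}; {(0,0), (4,2)}.
So G has 3 subgroups of order 2.

3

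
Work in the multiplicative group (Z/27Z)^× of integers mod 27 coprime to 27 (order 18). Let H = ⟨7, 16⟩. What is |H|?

9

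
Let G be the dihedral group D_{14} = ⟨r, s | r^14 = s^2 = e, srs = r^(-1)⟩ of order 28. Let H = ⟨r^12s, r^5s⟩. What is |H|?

4

|⟨r^12s⟩| = 2 and |⟨r^5s⟩| = 2, so |H| is a multiple of lcm(2, 2) = 2 and divides |G| = 28.
Closing under the operation: H = {e, r^7, r^5s, r^12s}, so |H| = 4.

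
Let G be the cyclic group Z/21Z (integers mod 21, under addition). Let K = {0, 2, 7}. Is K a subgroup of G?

No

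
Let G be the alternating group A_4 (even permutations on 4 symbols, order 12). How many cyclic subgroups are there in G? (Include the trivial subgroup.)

Group the elements of G by the cyclic subgroup they generate; each cyclic subgroup of order d accounts for φ(d) elements.
Cyclic subgroups by order — order 1: 1; order 2: 3; order 3: 4.
Total: 8.

8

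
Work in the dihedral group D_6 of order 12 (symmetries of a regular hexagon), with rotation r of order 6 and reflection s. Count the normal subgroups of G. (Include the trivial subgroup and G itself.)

G has 16 subgroups. Checking conjugation-invariance by order — order 1: 1/1 normal; order 2: 1/7 normal; order 3: 1/1 normal; order 4: 0/3 normal; order 6: 3/3 normal; order 12: 1/1 normal.
Total normal subgroups: 7.

7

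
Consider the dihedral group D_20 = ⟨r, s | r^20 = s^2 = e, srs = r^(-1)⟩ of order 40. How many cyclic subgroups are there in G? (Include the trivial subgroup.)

26

A cyclic subgroup of order d is generated by each of its φ(d) elements of order d, so the cyclic subgroups of order d number (#elements of order d)/φ(d).
Cyclic subgroups by order — order 1: 1; order 2: 21; order 4: 1; order 5: 1; order 10: 1; order 20: 1.
Total: 26.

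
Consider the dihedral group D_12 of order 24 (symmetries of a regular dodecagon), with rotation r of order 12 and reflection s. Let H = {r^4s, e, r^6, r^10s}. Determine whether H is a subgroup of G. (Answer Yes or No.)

Yes

|H| = 4 divides |G| = 24, consistent with Lagrange.
H contains the identity, every element's inverse is in H, and H is closed under ·: it is a subgroup.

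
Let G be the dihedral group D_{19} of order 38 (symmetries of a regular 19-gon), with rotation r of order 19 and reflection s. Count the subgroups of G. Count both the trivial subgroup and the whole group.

22

|G| = 38, so by Lagrange every subgroup order divides 38. Divisors: 1, 2, 19, 38.
Subgroups by order — order 1: 1; order 2: 19; order 19: 1; order 38: 1.
Total: 1 + 19 + 1 + 1 = 22.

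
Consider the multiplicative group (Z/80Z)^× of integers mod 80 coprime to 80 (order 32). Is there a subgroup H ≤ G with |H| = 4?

Yes

4 | 32. A subgroup of order 4 is {1, 11, 41, 51}.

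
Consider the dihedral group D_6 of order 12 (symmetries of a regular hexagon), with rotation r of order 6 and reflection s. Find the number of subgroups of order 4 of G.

3

|G| = 12 and 4 | 12, so subgroups of order 4 are possible by Lagrange.
The subgroups of order 4 are: {e, r^3, r^2s, r^5s}; {e, r^3, s, r^3s}; {e, r^3, rs, r^4s}.
So G has 3 subgroups of order 4.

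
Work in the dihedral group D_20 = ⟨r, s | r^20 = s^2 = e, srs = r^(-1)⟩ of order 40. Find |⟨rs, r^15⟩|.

|⟨rs⟩| = 2 and |⟨r^15⟩| = 4, so |H| is a multiple of lcm(2, 4) = 4 and divides |G| = 40.
Closing under the operation: H = {e, r^5, r^10, r^15, rs, r^6s, r^11s, r^16s}, so |H| = 8.

8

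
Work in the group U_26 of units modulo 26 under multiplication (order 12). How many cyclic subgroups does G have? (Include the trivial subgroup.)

Group the elements of G by the cyclic subgroup they generate; each cyclic subgroup of order d accounts for φ(d) elements.
Cyclic subgroups by order — order 1: 1; order 2: 1; order 3: 1; order 4: 1; order 6: 1; order 12: 1.
Total: 6.

6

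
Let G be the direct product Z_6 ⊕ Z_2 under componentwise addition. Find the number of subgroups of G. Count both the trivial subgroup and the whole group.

|G| = 12, so by Lagrange every subgroup order divides 12. Divisors: 1, 2, 3, 4, 6, 12.
Subgroups by order — order 1: 1; order 2: 3; order 3: 1; order 4: 1; order 6: 3; order 12: 1.
Total: 1 + 3 + 1 + 1 + 3 + 1 = 10.

10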